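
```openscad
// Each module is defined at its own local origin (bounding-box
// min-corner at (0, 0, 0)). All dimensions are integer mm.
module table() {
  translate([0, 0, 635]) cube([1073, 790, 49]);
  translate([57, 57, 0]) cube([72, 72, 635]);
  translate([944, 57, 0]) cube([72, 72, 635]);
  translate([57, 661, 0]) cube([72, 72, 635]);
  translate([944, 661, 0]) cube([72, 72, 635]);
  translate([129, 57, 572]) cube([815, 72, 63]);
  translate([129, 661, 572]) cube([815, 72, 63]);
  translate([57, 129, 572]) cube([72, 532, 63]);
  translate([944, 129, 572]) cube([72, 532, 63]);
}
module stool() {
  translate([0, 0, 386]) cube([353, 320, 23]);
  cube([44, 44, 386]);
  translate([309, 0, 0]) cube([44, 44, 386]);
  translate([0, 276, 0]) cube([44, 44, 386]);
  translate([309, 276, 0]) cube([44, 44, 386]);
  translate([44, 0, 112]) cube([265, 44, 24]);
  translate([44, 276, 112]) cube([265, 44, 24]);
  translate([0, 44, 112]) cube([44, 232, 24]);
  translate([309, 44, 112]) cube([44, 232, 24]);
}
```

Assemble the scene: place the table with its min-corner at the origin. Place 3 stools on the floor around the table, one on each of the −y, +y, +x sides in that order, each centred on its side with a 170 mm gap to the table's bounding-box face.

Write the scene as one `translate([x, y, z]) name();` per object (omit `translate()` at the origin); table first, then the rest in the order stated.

table();
translate([360, -490, 0]) stool();
translate([360, 960, 0]) stool();
translate([1243, 235, 0]) stool();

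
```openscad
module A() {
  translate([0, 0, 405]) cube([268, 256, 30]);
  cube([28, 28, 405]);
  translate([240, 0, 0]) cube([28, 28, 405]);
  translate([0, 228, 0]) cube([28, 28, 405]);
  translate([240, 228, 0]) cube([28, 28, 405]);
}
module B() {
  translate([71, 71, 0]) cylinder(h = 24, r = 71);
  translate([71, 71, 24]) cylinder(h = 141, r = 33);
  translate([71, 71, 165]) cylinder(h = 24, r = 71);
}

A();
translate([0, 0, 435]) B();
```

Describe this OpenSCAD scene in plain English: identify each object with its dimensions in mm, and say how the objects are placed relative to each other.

A is a simple wooden stool: a rectangular seat 268 mm (x) by 256 mm (y), 30 mm thick, top face at z = 435 mm, on four square legs, each 28×28 mm in cross-section. The legs rest on z = 0, each flush with a corner of the seat.

B is a spool: two coaxial disc flanges of radius 71 mm and thickness 24 mm, joined by a core cylinder of radius 33 mm and height 141 mm. The lower flange rests on z = 0 and the three cylinders share a vertical axis.

The spool is on top of the stool.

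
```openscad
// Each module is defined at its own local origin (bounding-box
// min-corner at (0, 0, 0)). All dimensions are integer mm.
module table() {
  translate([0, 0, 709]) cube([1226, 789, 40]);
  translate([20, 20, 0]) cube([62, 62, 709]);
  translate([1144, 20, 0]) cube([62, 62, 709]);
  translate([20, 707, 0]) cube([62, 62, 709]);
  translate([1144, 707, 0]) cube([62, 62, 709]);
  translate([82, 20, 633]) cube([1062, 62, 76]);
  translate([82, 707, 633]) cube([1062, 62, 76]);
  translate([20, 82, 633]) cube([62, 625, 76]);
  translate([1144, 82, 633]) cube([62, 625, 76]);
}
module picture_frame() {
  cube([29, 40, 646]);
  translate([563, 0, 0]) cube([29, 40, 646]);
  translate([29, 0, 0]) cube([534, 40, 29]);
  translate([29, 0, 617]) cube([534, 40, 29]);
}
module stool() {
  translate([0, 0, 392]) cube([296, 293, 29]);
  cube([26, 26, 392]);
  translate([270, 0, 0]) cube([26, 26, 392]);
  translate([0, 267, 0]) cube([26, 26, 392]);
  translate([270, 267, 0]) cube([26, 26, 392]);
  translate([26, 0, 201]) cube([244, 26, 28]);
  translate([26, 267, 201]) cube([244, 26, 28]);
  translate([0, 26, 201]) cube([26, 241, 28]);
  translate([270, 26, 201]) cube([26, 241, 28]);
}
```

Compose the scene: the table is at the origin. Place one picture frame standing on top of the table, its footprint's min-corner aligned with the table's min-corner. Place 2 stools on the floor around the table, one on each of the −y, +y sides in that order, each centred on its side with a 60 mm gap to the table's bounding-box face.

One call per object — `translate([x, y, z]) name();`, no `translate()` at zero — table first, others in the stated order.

table();
translate([0, 0, 749]) picture_frame();
translate([465, -353, 0]) stool();
translate([465, 849, 0]) stool();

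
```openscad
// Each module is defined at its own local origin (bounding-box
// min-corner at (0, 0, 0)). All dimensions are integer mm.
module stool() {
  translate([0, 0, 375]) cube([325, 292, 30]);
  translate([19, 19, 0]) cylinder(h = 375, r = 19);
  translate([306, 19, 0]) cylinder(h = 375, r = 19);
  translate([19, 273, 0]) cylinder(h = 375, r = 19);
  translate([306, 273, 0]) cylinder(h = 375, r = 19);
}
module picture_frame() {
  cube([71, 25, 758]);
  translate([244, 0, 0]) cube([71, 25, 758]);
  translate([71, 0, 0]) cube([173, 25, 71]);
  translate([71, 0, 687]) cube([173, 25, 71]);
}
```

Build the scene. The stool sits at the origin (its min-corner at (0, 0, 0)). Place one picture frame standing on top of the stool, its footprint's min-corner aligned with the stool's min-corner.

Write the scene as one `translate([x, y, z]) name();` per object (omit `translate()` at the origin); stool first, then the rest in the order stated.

stool();
translate([0, 0, 405]) picture_frame();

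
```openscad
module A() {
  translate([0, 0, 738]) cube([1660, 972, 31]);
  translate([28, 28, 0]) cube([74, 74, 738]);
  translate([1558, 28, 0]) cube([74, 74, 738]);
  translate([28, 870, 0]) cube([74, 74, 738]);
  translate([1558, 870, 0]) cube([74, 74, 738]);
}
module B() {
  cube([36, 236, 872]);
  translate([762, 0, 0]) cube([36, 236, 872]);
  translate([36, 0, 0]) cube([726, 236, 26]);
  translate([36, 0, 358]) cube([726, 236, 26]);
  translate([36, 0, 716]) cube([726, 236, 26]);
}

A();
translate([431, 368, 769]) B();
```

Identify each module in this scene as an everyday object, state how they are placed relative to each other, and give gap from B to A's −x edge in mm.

A is a table. B is a bookshelf. The bookshelf is on top of the table, centred. The gap from the bookshelf to the table's −x edge is 431 mm.

The bookshelf's min-x is at 431; the table's min-x is 0; gap = 431 mm.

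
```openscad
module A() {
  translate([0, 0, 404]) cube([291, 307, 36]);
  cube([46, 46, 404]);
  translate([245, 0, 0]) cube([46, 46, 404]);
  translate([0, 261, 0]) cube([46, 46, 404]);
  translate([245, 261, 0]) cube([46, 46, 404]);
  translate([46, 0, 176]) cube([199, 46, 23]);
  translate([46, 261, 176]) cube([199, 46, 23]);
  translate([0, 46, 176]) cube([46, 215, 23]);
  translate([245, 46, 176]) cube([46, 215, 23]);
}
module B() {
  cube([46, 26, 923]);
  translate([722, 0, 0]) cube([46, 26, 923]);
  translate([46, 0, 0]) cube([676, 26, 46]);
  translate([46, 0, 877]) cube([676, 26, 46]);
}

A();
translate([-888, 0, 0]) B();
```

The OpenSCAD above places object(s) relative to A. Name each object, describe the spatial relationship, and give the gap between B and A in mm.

A is a stool. B is a picture frame. The picture frame is on the floor beside the stool on its −x side. The gap between the picture frame and the stool is 120 mm.

The picture frame's nearest face is 120 mm from the stool's −x face.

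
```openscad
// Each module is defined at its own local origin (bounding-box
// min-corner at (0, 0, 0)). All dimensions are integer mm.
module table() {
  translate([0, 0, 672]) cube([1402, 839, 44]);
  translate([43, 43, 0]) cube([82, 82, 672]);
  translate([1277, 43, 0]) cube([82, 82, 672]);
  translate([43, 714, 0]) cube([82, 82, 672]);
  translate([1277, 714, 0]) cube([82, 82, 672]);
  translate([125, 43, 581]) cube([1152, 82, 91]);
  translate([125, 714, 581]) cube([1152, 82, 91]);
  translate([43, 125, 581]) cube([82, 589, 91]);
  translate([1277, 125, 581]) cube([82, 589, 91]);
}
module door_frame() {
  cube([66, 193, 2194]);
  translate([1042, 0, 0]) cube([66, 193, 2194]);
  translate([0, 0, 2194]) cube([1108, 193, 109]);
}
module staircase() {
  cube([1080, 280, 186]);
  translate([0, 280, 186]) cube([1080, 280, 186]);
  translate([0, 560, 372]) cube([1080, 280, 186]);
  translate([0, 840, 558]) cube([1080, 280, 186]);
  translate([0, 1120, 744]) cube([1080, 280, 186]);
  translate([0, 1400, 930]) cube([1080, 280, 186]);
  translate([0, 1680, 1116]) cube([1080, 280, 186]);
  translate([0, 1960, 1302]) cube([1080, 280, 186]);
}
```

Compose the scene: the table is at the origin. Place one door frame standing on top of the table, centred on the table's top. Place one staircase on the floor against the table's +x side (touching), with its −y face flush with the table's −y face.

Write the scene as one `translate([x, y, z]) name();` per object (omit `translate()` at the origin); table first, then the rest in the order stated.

table();
translate([147, 323, 716]) door_frame();
translate([1402, 0, 0]) staircase();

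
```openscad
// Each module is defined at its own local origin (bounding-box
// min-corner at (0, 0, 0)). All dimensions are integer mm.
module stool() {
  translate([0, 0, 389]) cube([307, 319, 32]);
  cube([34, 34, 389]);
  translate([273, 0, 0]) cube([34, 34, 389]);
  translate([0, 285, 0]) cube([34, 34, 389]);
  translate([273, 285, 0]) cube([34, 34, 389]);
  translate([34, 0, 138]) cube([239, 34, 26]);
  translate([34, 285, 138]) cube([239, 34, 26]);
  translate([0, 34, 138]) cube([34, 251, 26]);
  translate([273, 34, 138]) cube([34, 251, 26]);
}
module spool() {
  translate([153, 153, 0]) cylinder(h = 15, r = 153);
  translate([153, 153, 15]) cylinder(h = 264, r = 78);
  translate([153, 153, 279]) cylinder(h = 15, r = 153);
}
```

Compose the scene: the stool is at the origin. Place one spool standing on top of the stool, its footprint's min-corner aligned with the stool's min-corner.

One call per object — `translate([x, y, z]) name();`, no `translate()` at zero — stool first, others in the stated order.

stool();
translate([0, 0, 421]) spool();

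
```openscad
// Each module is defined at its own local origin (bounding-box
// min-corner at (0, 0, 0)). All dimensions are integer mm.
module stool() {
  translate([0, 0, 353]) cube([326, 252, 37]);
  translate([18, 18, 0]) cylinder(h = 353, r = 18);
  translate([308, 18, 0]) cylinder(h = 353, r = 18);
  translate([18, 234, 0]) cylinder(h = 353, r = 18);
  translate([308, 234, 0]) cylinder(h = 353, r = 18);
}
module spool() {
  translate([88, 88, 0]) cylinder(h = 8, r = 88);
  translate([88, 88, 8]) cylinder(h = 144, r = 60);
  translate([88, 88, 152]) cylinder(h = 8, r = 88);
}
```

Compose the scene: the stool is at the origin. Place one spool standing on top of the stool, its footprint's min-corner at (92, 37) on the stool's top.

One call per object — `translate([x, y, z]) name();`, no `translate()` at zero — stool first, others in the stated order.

stool();
translate([92, 37, 390]) spool();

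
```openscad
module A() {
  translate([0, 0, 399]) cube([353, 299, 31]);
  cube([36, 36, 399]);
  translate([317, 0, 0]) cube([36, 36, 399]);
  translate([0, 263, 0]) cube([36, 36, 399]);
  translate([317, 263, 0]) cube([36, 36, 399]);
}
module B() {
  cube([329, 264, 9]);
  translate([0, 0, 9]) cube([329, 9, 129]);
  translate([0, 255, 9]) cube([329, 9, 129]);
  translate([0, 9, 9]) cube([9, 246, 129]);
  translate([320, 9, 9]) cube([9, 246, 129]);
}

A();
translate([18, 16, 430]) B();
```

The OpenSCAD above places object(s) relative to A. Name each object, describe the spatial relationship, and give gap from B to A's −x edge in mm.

The open box's min-x is at 18; the stool's min-x is 0; gap = 18 mm.

A is a stool. B is an open box. The open box is on top of the stool. The gap from the open box to the stool's −x edge is 18 mm.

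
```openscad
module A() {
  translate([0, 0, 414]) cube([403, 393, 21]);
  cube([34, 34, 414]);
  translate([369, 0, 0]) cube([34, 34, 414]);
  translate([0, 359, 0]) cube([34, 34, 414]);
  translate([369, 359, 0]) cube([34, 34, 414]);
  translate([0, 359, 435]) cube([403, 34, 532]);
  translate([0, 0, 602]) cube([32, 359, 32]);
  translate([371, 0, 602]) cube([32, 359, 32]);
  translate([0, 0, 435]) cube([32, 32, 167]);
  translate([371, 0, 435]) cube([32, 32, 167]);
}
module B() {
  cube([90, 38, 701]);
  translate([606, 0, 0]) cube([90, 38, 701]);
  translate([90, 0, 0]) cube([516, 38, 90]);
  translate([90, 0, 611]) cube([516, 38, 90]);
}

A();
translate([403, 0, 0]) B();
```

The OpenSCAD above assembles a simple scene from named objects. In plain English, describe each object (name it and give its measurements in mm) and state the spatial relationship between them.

A is a chair: 403×393 mm seat, 21 mm thick, top at z = 435 mm, on four 34 mm square corner legs flush with the seat edges. A 34 mm thick backrest slab spans the full seat width, extending 532 mm above the seat top, its back face flush with the seat's +y edge. Two armrests of 32×32 mm section run along each side from the seat's front edge to the front of the backrest, top faces 199 mm above the seat top and outer faces flush with the seat's x-edges; a 32×32 mm post under the front of each armrest stands on the seat at the front corner.

B is a rectangular picture frame lying in the x–z plane (depth along y). The opening is 516 mm wide (x) by 521 mm tall (z), surrounded by a border 90 mm wide on all four sides. The frame is 38 mm deep and is made of two full-height vertical stiles with two horizontal rails fitted between them.

The picture frame is against the chair's +x side, with their −y faces flush.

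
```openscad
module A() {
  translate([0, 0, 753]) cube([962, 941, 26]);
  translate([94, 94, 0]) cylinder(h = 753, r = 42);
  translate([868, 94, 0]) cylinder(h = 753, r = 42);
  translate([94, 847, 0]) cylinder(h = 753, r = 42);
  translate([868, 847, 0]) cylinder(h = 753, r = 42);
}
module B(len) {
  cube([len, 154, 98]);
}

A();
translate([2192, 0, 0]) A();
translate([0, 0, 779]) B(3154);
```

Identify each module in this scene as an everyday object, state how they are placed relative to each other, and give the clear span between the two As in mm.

A is a table. B is a beam. A beam spans the tops of two tables. The clear span between the two tables is 1230 mm.

Second table starts at x = 2192; first ends at x = 962; clear span = 2192 − 962 = 1230 mm.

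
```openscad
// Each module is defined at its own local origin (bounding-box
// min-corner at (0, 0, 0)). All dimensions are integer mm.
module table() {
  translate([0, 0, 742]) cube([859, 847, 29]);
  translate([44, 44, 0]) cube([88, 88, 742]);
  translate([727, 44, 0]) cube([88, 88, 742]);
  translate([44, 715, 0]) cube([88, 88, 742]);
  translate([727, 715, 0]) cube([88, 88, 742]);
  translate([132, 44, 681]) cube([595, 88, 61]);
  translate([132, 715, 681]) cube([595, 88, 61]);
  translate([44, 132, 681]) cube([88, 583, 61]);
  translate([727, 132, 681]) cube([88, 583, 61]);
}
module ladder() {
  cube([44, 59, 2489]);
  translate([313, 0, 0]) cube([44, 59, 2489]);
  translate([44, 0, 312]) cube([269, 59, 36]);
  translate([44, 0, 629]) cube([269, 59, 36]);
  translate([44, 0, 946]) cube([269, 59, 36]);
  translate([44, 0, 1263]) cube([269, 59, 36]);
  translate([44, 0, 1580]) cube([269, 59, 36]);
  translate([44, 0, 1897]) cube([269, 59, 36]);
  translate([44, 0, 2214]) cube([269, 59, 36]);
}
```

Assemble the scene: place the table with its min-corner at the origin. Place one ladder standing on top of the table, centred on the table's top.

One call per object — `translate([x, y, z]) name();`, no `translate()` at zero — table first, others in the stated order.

table();
translate([251, 394, 771]) ladder();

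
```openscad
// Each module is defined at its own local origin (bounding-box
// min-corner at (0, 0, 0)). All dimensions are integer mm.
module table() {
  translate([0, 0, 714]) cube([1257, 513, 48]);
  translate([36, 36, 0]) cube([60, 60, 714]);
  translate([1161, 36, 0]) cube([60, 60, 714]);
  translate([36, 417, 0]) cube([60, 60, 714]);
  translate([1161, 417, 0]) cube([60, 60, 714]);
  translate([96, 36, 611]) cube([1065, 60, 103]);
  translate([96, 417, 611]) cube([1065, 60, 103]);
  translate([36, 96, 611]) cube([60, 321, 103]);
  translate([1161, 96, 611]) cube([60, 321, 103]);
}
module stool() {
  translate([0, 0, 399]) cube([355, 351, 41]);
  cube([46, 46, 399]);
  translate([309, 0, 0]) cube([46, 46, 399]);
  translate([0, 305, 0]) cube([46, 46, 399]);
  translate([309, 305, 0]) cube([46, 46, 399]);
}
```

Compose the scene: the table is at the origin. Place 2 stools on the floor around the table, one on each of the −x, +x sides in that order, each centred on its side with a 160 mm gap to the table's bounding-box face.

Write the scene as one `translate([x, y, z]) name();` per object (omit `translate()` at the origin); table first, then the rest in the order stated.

table();
translate([-515, 81, 0]) stool();
translate([1417, 81, 0]) stool();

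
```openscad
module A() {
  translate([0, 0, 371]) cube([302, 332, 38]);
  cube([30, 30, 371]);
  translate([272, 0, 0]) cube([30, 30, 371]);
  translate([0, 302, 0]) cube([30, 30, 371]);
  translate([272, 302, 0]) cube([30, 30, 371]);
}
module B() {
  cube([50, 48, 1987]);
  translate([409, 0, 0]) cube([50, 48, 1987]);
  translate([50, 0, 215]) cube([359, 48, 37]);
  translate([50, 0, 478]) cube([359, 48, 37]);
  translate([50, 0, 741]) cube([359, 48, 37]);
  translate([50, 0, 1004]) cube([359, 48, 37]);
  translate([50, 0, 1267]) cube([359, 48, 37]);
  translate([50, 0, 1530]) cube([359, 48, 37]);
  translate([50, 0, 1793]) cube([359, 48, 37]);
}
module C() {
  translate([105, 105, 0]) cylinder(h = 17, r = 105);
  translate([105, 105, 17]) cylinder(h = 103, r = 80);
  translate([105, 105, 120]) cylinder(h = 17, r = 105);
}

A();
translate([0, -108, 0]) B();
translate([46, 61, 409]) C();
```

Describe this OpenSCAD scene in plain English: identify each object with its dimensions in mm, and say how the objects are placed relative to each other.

A is a four-legged stool. The seat is 302×332 mm, 38 mm thick, top at z = 409 mm. It stands on four square legs, each 30×30 mm in cross-section, from z = 0 to the seat underside, each flush with a corner of the seat.

B is a wooden ladder with two side rails of 50×48 mm section and 1987 mm height, set 459 mm apart overall. Between them run 7 rectangular rungs (48 mm deep, 37 mm thick), front faces flush with the rails' −y face. The bottom of the first rung is 215 mm above the floor and each subsequent rung is 263 mm higher than the one below.

C is a spool: two coaxial disc flanges of radius 105 mm and thickness 17 mm, joined by a core cylinder of radius 80 mm and height 103 mm. The lower flange rests on z = 0 and the three cylinders share a vertical axis.

The ladder is on the floor beside the stool on its −y side. The spool is on top of the stool, centred.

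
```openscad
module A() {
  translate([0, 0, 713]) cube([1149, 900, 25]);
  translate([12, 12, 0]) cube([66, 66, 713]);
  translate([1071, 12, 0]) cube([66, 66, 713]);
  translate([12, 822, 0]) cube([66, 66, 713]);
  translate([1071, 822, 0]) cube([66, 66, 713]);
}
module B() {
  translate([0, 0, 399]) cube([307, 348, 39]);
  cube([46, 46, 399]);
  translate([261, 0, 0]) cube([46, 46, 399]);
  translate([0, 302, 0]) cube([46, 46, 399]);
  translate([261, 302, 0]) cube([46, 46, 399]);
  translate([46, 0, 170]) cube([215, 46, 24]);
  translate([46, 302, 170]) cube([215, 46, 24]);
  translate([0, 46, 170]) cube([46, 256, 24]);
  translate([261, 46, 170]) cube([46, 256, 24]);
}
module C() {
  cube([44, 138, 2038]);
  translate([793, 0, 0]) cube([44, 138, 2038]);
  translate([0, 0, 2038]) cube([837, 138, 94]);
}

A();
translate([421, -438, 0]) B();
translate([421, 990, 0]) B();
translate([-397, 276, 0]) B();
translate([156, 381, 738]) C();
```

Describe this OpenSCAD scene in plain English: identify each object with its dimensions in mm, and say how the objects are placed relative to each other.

A is a table: top 1149 mm (x) × 900 mm (y), 25 mm thick, upper face at z = 738 mm, on four 66×66 mm square legs, each inset 12 mm from the nearest pair of top edges, running from z = 0 to the bottom of the top.

B is a four-legged stool. The seat is a 307×348×39 mm slab whose top surface is at z = 438 mm; four square legs, each 46×46 mm in cross-section, run from the floor (z = 0) to the underside of the seat, each flush with a corner of the seat. Four stretchers, 46 mm wide and 24 mm tall, connect adjacent legs with their undersides at z = 170 mm, each running between the inner faces of the legs it joins and aligned with the legs' outer faces on the other axis.

C is a door frame. The clear opening is 749 mm wide and 2038 mm high. Two 44 mm wide jambs, 138 mm deep, stand either side of the opening from the floor to the top of the opening. A 94 mm thick head sits across the top of both jambs, spanning the full outside width of the frame.

Three stools sit around the table at the −y, +y, −x sides. The door frame is on top of the table, centred.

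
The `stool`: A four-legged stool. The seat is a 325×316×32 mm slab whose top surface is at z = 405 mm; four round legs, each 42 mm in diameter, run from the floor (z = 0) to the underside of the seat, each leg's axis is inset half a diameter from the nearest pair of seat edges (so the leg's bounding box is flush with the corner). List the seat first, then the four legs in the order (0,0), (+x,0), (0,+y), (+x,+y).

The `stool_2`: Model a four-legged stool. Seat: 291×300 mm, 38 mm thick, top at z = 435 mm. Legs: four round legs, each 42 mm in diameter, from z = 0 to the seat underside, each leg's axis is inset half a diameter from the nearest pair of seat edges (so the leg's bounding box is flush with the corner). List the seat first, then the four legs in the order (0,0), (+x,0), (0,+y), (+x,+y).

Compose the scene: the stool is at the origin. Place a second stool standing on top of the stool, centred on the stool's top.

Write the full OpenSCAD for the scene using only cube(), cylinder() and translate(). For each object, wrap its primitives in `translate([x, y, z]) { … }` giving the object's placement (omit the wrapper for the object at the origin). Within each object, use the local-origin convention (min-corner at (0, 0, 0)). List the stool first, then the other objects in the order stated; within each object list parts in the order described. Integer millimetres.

translate([0, 0, 373]) cube([325, 316, 32]);
translate([21, 21, 0]) cylinder(h = 373, r = 21);
translate([304, 21, 0]) cylinder(h = 373, r = 21);
translate([21, 295, 0]) cylinder(h = 373, r = 21);
translate([304, 295, 0]) cylinder(h = 373, r = 21);
translate([17, 8, 405]) {
  translate([0, 0, 397]) cube([291, 300, 38]);
  translate([21, 21, 0]) cylinder(h = 397, r = 21);
  translate([270, 21, 0]) cylinder(h = 397, r = 21);
  translate([21, 279, 0]) cylinder(h = 397, r = 21);
  translate([270, 279, 0]) cylinder(h = 397, r = 21);
}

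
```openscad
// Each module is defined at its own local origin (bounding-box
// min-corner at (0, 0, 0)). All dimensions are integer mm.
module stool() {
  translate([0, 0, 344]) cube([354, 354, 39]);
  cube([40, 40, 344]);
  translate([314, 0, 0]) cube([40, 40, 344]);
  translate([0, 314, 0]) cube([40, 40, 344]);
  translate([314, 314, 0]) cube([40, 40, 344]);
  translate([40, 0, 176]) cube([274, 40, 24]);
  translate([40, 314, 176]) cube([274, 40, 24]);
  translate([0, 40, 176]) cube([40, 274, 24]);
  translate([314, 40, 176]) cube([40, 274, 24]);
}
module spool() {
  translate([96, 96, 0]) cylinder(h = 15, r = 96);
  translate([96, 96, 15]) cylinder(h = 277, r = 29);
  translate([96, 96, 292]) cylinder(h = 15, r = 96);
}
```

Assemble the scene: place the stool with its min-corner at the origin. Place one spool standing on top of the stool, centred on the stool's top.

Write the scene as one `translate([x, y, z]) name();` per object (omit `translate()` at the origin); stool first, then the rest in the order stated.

stool();
translate([81, 81, 383]) spool();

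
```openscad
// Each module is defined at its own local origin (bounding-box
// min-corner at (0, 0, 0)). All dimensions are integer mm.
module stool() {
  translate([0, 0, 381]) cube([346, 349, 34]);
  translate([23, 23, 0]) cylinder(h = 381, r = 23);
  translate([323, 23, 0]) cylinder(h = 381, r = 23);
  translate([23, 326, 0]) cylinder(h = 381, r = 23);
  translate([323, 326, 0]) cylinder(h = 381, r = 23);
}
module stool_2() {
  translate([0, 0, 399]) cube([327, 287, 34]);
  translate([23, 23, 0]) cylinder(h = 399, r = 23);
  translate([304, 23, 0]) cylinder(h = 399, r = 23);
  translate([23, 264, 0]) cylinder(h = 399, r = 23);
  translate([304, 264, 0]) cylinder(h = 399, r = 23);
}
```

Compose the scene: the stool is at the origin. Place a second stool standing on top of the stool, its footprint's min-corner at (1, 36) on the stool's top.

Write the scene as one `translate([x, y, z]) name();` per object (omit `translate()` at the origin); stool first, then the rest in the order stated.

stool();
translate([1, 36, 415]) stool_2();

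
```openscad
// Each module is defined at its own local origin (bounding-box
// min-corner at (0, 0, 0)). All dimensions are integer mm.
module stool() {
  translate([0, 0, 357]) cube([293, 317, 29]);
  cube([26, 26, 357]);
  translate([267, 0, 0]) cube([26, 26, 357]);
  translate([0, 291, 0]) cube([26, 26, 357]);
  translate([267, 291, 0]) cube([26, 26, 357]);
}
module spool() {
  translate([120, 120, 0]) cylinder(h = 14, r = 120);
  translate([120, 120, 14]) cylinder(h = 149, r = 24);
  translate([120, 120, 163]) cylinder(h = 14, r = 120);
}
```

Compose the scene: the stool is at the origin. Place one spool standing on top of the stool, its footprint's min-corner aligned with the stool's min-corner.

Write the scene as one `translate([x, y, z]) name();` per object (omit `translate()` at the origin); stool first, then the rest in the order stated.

stool();
translate([0, 0, 386]) spool();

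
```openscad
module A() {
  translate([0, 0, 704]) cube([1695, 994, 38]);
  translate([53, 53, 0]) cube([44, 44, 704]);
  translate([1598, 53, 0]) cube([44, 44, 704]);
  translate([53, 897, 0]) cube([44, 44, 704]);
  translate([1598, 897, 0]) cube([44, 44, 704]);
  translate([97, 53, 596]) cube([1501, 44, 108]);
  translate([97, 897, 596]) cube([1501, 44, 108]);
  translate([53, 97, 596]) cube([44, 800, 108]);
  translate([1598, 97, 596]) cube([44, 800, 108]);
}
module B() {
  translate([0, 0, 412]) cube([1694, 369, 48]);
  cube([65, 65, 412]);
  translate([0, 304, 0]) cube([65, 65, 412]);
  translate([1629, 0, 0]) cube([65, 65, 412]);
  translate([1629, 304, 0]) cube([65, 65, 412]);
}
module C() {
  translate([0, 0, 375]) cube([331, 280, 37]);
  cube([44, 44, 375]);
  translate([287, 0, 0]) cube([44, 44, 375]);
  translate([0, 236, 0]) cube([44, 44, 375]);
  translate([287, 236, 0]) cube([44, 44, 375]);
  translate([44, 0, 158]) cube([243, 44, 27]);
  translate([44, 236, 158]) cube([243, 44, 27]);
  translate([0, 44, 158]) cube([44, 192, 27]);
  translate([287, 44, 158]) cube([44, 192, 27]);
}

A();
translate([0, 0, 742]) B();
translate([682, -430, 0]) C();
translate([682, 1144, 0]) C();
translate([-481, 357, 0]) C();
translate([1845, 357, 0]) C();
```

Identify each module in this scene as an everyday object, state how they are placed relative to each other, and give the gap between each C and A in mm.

A is a table. B is a bench. C is a stool. The bench is on top of the table. Four stools sit around the table at the −y, +y, −x, +x sides. The gap between each stool and the table is 150 mm.

Each stool's nearest face is 150 mm from the table's bounding box.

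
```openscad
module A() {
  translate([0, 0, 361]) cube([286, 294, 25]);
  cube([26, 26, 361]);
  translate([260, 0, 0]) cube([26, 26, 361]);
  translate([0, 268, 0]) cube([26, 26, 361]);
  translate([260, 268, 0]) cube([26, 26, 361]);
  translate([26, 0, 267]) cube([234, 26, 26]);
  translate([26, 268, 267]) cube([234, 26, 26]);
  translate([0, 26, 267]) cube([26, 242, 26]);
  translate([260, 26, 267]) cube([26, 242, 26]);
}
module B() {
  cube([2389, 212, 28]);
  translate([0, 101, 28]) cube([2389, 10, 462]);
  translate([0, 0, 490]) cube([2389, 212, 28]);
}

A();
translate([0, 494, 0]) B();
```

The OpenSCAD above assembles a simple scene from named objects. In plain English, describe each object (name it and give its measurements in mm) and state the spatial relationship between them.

A is a simple wooden stool: a rectangular seat 286 mm (x) by 294 mm (y), 25 mm thick, top face at z = 386 mm, on four square legs, each 26×26 mm in cross-section. The legs rest on z = 0, each flush with a corner of the seat. Four stretchers, 26 mm wide and 26 mm tall, connect adjacent legs with their undersides at z = 267 mm, each running between the inner faces of the legs it joins and aligned with the legs' outer faces on the other axis.

B is an I-beam lying along x, 2389 mm long. Overall section height 518 mm. Two flanges 212 mm wide (y) and 28 mm thick, one on the floor and one at the top; a web 10 mm thick runs between them, centred on the flange width.

The I-beam is on the floor beside the stool on its +y side.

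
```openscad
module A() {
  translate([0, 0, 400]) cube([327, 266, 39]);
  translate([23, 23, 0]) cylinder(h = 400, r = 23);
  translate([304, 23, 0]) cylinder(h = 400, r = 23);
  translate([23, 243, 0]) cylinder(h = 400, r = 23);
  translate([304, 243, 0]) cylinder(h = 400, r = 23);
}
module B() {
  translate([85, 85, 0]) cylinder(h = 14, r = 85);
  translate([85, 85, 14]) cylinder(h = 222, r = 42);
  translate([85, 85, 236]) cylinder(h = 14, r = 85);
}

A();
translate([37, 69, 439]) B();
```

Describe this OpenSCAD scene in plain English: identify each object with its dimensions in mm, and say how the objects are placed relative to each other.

A is a four-legged stool. The seat is a 327×266×39 mm slab whose top surface is at z = 439 mm; four round legs, each 46 mm in diameter, run from the floor (z = 0) to the underside of the seat, each leg's axis is inset half a diameter from the nearest pair of seat edges (so the leg's bounding box is flush with the corner).

B is a spool: two coaxial disc flanges of radius 85 mm and thickness 14 mm, joined by a core cylinder of radius 42 mm and height 222 mm. The lower flange rests on z = 0 and the three cylinders share a vertical axis.

The spool is on top of the stool.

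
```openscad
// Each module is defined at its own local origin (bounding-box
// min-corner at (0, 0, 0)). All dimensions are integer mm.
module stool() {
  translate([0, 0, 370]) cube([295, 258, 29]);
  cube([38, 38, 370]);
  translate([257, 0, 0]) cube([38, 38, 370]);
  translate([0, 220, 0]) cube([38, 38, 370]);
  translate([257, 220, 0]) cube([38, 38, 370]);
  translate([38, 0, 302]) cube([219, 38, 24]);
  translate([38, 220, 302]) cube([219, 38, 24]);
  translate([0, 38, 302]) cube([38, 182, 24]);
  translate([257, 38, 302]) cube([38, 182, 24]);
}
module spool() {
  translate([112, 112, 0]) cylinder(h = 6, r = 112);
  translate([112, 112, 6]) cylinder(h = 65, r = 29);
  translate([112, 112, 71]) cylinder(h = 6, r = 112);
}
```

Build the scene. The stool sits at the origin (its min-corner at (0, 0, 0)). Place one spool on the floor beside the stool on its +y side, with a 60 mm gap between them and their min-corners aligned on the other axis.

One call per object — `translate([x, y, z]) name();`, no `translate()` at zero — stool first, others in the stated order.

stool();
translate([0, 318, 0]) spool();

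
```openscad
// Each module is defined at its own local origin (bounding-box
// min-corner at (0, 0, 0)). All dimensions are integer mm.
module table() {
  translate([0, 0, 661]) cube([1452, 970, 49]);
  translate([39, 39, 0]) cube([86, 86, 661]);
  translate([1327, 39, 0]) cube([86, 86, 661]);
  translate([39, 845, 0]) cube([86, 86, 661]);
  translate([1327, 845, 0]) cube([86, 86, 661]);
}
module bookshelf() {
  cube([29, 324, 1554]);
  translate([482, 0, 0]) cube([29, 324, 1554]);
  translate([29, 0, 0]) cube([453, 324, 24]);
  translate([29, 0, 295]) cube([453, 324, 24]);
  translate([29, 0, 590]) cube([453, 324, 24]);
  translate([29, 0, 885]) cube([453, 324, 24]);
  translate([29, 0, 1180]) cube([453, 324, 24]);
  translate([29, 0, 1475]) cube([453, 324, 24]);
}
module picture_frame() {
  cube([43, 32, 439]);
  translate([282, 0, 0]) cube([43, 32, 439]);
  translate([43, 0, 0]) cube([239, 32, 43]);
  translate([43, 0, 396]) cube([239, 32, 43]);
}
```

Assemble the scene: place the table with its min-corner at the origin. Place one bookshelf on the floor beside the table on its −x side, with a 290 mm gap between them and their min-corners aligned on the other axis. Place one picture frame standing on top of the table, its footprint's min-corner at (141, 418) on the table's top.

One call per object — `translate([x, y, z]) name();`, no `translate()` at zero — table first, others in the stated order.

table();
translate([-801, 0, 0]) bookshelf();
translate([141, 418, 710]) picture_frame();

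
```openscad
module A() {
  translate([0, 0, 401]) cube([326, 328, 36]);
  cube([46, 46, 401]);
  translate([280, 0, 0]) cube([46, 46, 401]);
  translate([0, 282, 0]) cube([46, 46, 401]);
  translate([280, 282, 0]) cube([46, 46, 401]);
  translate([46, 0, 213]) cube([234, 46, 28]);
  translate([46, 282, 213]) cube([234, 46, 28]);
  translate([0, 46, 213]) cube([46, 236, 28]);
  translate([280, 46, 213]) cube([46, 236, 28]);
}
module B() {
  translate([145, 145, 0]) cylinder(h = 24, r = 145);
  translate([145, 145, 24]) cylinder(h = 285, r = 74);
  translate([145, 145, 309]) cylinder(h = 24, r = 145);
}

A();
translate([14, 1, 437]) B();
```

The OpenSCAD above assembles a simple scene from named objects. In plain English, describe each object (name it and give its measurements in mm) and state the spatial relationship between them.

A is a simple wooden stool: a rectangular seat 326 mm (x) by 328 mm (y), 36 mm thick, top face at z = 437 mm, on four square legs, each 46×46 mm in cross-section. The legs rest on z = 0, each flush with a corner of the seat. Four stretchers, 46 mm wide and 28 mm tall, connect adjacent legs with their undersides at z = 213 mm, each running between the inner faces of the legs it joins and aligned with the legs' outer faces on the other axis.

B is a spool: two coaxial disc flanges of radius 145 mm and thickness 24 mm, joined by a core cylinder of radius 74 mm and height 285 mm. The lower flange rests on z = 0 and the three cylinders share a vertical axis.

The spool is on top of the stool.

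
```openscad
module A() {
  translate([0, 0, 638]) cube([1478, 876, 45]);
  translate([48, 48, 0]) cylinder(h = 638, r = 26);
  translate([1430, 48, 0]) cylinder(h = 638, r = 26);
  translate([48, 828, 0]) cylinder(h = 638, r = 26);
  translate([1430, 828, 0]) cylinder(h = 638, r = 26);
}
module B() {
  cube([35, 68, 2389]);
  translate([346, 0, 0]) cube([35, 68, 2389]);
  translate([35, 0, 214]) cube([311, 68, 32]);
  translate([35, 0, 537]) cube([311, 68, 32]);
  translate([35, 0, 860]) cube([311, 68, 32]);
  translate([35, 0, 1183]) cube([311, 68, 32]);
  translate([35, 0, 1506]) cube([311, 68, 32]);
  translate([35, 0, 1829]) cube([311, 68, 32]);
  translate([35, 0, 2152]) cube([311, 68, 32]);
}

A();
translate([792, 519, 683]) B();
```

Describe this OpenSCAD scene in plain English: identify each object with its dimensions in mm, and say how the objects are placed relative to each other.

A is a table with a 1478×876 mm rectangular top, 45 mm thick, top surface at z = 683 mm, supported by four round legs of 52 mm diameter, each leg's bounding box inset 22 mm from the nearest pair of top edges, running from the floor.

B is a straight ladder. Two 35×68 mm vertical rails, 2389 mm tall, stand 381 mm apart (outside-to-outside) with their front faces coplanar on the −y side. 7 rungs, each 68 mm deep and 32 mm tall, span between the inner faces of the rails, front faces flush with the rails. The lowest rung's underside is at z = 214 mm and rungs are spaced 323 mm apart (underside to underside).

The ladder is on top of the table.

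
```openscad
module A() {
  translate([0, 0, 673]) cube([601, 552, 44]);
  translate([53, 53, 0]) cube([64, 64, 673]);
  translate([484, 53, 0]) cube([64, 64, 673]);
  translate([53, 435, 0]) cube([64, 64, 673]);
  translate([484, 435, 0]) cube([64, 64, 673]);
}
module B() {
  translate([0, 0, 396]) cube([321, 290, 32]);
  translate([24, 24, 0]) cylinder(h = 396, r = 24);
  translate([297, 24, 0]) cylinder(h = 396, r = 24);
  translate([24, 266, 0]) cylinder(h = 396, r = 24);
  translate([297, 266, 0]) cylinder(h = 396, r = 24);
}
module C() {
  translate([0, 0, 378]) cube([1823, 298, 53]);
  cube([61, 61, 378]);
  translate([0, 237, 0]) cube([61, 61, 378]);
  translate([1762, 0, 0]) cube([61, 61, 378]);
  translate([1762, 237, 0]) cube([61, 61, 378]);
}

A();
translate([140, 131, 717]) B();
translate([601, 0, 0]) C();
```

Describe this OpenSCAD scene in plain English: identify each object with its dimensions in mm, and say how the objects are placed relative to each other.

A is a table with a 601×552 mm rectangular top, 44 mm thick, top surface at z = 717 mm, supported by four 64×64 mm square legs, each inset 53 mm from the nearest pair of top edges, running from the floor.

B is a simple wooden stool: a rectangular seat 321 mm (x) by 290 mm (y), 32 mm thick, top face at z = 428 mm, on four round legs, each 48 mm in diameter. The legs rest on z = 0, each leg's axis is inset half a diameter from the nearest pair of seat edges (so the leg's bounding box is flush with the corner).

C is a bench: a 1823×298 mm seat slab, 53 mm thick, top at z = 431 mm, on four 61×61 mm square legs flush with the seat corners and standing on z = 0.

The stool is on top of the table, centred. The bench is against the table's +x side, with their −y faces flush.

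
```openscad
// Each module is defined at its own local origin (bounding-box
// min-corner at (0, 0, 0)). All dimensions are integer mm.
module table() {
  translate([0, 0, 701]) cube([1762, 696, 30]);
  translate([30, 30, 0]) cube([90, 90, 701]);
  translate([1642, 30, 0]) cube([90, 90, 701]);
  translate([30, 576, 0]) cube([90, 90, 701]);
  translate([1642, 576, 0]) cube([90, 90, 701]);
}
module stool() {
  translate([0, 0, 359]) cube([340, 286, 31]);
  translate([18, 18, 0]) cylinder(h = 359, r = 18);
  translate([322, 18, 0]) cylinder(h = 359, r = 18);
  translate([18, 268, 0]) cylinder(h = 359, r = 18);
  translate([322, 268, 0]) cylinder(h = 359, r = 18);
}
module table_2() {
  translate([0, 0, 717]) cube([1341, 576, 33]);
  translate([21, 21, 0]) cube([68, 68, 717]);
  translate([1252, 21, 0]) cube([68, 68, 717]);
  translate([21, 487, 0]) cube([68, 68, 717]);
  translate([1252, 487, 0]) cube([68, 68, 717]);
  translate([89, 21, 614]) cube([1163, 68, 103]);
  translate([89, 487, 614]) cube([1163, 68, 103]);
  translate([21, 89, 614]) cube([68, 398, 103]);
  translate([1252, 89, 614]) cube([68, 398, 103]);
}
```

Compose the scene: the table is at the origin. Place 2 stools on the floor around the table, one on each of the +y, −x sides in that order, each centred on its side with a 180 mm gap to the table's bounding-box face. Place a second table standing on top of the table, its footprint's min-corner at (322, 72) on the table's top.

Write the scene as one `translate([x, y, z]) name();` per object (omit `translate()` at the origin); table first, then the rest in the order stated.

table();
translate([711, 876, 0]) stool();
translate([-520, 205, 0]) stool();
translate([322, 72, 731]) table_2();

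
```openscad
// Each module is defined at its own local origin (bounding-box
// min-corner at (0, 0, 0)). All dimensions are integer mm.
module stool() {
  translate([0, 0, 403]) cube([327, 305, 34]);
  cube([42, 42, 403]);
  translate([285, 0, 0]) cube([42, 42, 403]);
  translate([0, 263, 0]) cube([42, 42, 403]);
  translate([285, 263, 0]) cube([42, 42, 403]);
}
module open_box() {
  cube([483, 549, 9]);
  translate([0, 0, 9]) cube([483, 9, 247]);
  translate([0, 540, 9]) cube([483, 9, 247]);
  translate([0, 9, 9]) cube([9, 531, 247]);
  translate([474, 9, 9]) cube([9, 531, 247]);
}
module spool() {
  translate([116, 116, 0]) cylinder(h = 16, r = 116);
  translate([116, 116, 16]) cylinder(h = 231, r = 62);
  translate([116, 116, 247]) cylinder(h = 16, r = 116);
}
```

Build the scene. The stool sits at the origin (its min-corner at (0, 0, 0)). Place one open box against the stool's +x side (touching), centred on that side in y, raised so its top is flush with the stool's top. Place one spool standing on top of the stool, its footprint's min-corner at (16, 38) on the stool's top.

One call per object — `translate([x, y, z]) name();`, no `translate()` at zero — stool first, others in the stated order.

stool();
translate([327, -122, 181]) open_box();
translate([16, 38, 437]) spool();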